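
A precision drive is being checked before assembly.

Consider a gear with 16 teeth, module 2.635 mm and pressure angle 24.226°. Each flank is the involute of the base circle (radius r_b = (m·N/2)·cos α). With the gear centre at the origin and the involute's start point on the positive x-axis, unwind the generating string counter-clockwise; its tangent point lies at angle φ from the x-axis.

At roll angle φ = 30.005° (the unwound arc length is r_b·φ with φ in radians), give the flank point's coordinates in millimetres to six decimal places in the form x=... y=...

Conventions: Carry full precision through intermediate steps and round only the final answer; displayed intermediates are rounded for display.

x=21.681578 y=0.895299

single-mesh involute tooth geometry (16T wheel at module 2.635)
pitch radius r_p = m·N/2 = 2.635·16/2 = 21.080000
base radius r_b = r_p·cos α = 21.080000·cos 24.226° = 19.223569
roll angle φ = 30.005° = 0.52368604 rad
x = r_b·(cos φ + φ·sin φ) = 21.681578
y = r_b·(sin φ − φ·cos φ) = 0.895299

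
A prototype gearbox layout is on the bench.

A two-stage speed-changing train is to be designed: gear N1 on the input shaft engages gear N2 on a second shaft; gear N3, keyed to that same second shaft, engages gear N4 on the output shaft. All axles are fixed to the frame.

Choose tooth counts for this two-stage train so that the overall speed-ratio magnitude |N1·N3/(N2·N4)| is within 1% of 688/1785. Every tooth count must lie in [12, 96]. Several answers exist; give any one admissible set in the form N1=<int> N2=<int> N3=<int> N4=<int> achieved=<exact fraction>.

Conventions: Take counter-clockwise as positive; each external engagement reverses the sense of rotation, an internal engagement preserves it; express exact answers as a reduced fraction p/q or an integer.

N1=16 N2=21 N3=43 N4=85 achieved=688/1785

class = fixed-axis compound train [2-stage, 688/1785 wanted]
target = 688/1785 in lowest terms: an exact hit needs N1·N3 = k·688 and N2·N4 = k·1785 for one integer k, every count in [12, 96]; additionally prefer no 1:1 stage (N1 ≠ N2, N3 ≠ N4)
k = 1: N1·N3 = 688 = 16·43, N2·N4 = 1785 = 21·85
achieved = 16·43/(21·85) = 688/1785; |achieved − target| = 0 ≤ 172/44625 ✓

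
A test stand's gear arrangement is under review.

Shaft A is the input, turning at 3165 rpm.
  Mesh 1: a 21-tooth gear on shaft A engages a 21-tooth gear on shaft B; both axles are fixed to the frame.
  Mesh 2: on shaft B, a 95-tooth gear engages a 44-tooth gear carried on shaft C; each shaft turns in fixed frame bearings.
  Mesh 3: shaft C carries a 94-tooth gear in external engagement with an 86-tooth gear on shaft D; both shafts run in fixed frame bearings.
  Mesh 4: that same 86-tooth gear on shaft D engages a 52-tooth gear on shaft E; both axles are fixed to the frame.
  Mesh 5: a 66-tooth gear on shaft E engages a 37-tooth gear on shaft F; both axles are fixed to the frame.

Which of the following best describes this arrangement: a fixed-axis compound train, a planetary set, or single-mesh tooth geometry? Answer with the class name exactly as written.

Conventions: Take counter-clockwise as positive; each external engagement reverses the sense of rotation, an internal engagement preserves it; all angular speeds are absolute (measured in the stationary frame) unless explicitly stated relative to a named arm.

fixed-axis compound train

recognized (6 fixed axles, 5 meshes): fixed-axis compound train
classification: fixed-axis compound train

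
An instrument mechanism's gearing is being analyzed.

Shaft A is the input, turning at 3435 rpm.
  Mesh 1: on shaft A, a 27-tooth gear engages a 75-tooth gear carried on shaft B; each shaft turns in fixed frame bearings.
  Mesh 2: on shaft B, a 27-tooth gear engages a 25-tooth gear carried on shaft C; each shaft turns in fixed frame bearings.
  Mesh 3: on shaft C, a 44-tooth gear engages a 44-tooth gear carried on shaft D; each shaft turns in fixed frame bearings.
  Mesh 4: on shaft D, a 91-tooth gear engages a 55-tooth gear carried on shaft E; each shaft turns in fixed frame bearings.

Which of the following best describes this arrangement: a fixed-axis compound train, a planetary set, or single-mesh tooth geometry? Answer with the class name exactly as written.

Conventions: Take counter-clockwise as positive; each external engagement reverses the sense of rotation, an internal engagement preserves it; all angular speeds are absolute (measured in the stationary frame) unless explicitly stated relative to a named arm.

fixed-axis compound train

class = fixed-axis compound train [4 meshes; 4 ratios multiply, 4 sense flips]
classification: fixed-axis compound train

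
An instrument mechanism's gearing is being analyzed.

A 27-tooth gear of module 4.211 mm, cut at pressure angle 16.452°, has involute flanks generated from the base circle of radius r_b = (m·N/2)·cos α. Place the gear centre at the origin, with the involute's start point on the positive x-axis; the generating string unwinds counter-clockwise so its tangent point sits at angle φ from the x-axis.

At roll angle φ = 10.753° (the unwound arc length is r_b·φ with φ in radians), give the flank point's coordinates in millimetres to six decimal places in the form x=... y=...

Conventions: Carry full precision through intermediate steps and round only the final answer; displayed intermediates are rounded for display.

recognized (one wheel, involute flank): single-mesh tooth geometry, m = 4.211, N = 27
pitch radius r_p = m·N/2 = 4.211·27/2 = 56.848500
base radius r_b = r_p·cos α = 56.848500·cos 16.452° = 54.520971
roll angle φ = 10.753° = 0.18767525 rad
x = r_b·(cos φ + φ·sin φ) = 55.472701
y = r_b·(sin φ − φ·cos φ) = 0.119711

x=55.472701 y=0.119711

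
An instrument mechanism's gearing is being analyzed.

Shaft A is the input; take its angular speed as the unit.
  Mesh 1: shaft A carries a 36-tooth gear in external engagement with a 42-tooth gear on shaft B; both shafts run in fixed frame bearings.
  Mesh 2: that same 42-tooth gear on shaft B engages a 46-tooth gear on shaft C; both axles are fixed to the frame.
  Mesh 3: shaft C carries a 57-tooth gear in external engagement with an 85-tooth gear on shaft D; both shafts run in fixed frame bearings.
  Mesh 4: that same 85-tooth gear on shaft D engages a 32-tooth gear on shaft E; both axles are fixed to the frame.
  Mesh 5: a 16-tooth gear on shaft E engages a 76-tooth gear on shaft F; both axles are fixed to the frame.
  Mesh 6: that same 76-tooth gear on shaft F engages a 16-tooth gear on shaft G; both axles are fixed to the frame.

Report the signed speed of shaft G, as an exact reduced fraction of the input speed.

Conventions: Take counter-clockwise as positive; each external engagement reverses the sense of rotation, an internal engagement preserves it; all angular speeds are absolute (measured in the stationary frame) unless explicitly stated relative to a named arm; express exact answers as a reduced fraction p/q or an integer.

6-mesh fixed-axis compound train (all bearings frame-fixed)
mesh 1 [36T→42T]: |ω|/ω_in = 1×36/42 = 6/7, sense flips to −
mesh 2 [42T→46T]: |ω|/ω_in = (6/7)×42/46 = 18/23, sense flips to +
mesh 3 [57T→85T]: |ω|/ω_in = (18/23)×57/85 = 1026/1955, sense flips to −
mesh 4 [85T→32T]: |ω|/ω_in = (1026/1955)×85/32 = 513/368, sense flips to +
mesh 5 [16T→76T]: |ω|/ω_in = (513/368)×16/76 = 27/92, sense flips to −
mesh 6 [76T→16T]: |ω|/ω_in = (27/92)×76/16 = 513/368, sense flips to +
signed output speed (× input speed) = 513/368

513/368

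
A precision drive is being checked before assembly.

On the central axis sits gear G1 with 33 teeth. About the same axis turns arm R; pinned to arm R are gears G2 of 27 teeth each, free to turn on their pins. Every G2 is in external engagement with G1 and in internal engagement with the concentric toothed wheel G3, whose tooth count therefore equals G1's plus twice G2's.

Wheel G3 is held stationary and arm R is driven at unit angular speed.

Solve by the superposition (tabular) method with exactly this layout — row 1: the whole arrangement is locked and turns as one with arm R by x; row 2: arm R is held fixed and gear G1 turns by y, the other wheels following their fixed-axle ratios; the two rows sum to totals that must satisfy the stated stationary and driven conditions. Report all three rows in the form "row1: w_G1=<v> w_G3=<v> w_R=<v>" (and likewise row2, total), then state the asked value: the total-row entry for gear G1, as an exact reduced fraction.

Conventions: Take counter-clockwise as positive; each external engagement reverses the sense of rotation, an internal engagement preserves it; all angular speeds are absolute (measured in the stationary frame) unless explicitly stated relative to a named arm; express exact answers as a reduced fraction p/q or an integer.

recognized (axles ride arm R): planetary set, 33/27/87 teeth
row 1 (train locked, turned with arm): all members turn x
superposition row 2 [arm held]: sun y, ring −(33/87)·y, arm 0
boundary: total ω_ring = x − (33/87)·y = 0 and total ω_arm = x = 1  ⇒  y = 29/11, x = 1
row 2 ring = −(33/87)·29/11 = -1
totals (row 1 + row 2): sun 1 + 29/11 = 40/11, ring 1 + (-1) = 0, arm 1 + 0 = 1
asked cell (total, sun) = 40/11

row1: w_G1=1 w_G3=1 w_R=1
row2: w_G1=29/11 w_G3=-1 w_R=0
total: w_G1=40/11 w_G3=0 w_R=1
asked value: 40/11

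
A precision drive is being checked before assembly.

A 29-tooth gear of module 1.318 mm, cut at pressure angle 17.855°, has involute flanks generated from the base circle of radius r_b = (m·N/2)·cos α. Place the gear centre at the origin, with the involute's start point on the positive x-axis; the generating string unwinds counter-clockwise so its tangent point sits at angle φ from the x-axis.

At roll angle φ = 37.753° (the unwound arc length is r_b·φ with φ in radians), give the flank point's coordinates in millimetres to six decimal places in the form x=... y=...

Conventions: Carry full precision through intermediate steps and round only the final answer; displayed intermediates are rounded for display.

x=21.721008 y=1.660491

recognized (one wheel, involute flank): single-mesh tooth geometry, m = 1.318, N = 29
pitch radius r_p = m·N/2 = 1.318·29/2 = 19.111000
base radius r_b = r_p·cos α = 19.111000·cos 17.855° = 18.190528
roll angle φ = 37.753° = 0.65891415 rad
x = r_b·(cos φ + φ·sin φ) = 21.721008
y = r_b·(sin φ − φ·cos φ) = 1.660491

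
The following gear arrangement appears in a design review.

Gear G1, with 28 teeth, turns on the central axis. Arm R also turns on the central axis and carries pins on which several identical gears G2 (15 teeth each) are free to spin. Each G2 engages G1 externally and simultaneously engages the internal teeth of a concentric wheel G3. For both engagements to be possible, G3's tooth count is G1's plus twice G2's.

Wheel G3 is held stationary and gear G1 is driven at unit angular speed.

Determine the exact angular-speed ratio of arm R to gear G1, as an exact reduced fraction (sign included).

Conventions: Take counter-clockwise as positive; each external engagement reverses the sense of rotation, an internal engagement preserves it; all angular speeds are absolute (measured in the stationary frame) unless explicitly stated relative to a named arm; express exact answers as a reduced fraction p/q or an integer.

recognized (axles ride arm R): planetary set, 28/15/58 teeth
ring teeth: 28 + 2·15 = 58
28(ω_sun−ω_arm) = −58(ω_ring−ω_arm),  ω_ring = 0, ω_sun = 1
28(1−ω_arm) = −58(0−ω_arm)  ⇒  86·ω_arm = 28  ⇒  ω_arm = 14/43
ω_out/ω_in = 14/43

14/43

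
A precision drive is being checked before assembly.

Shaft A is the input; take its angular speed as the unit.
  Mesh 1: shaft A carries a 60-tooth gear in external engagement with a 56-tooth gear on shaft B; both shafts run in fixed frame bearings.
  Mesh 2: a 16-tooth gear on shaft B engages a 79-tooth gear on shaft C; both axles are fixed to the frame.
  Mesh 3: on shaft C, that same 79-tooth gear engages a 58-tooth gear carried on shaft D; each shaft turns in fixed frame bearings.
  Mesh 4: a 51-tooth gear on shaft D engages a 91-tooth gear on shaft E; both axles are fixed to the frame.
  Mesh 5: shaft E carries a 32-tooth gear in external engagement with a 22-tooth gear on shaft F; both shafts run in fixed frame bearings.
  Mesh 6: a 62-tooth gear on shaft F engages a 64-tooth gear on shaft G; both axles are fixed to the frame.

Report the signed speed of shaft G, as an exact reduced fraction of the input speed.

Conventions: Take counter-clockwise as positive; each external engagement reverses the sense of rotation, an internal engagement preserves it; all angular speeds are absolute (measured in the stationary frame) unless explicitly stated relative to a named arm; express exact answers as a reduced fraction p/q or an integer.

6-mesh fixed-axis compound train (all bearings frame-fixed)
mesh 1 [60T→56T]: |ω|/ω_in = 1×60/56 = 15/14, sense flips to −
mesh 2 [16T→79T]: |ω|/ω_in = (15/14)×16/79 = 120/553, sense flips to +
mesh 3 [79T→58T]: |ω|/ω_in = (120/553)×79/58 = 60/203, sense flips to −
mesh 4 [51T→91T]: |ω|/ω_in = (60/203)×51/91 = 3060/18473, sense flips to +
mesh 5 [32T→22T]: |ω|/ω_in = (3060/18473)×32/22 = 48960/203203, sense flips to −
mesh 6 [62T→64T]: |ω|/ω_in = (48960/203203)×62/64 = 47430/203203, sense flips to +
signed output speed (× input speed) = 47430/203203

47430/203203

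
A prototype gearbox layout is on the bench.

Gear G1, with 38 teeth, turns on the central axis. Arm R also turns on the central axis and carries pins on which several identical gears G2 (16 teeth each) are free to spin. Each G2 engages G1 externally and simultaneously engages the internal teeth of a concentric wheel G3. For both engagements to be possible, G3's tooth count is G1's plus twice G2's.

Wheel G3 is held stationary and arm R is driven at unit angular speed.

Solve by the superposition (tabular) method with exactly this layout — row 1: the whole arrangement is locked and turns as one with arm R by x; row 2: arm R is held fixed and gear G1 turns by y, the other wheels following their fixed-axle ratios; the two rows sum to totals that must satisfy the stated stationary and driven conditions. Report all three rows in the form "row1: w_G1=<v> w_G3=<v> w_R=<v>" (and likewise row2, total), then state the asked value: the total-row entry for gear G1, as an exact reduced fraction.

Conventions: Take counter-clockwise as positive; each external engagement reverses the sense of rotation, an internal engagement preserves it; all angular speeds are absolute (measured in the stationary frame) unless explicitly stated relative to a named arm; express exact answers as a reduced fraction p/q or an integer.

row1: w_G1=1 w_G3=1 w_R=1
row2: w_G1=35/19 w_G3=-1 w_R=0
total: w_G1=54/19 w_G3=0 w_R=1
asked value: 54/19

topology: planetary set — G1 38T / G2 16T / G3 70T, arm = carrier (Willis)
row 1: whole set turns with the arm by x
row 2: sun turns y, ring = −(38/70)·y, arm 0
boundary: total ω_ring = x − (38/70)·y = 0 and total ω_arm = x = 1  ⇒  y = 35/19, x = 1
row 2 ring = −(38/70)·35/19 = -1
totals (row 1 + row 2): sun 1 + 35/19 = 54/19, ring 1 + (-1) = 0, arm 1 + 0 = 1
asked cell (total, sun) = 54/19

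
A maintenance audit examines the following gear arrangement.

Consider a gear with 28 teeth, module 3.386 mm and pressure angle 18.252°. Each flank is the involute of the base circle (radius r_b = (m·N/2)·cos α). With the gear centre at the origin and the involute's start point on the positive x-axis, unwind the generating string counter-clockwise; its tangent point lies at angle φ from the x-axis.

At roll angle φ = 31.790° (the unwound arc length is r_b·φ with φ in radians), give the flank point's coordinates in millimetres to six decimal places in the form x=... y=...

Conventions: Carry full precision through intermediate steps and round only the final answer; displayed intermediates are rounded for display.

topology: single-mesh involute geometry — m = 3.386, N = 28
pitch radius r_p = m·N/2 = 3.386·28/2 = 47.404000
base radius r_b = r_p·cos α = 47.404000·cos 18.252° = 45.019019
roll angle φ = 31.790° = 0.55484017 rad
x = r_b·(cos φ + φ·sin φ) = 51.424262
y = r_b·(sin φ − φ·cos φ) = 2.485132

x=51.424262 y=2.485132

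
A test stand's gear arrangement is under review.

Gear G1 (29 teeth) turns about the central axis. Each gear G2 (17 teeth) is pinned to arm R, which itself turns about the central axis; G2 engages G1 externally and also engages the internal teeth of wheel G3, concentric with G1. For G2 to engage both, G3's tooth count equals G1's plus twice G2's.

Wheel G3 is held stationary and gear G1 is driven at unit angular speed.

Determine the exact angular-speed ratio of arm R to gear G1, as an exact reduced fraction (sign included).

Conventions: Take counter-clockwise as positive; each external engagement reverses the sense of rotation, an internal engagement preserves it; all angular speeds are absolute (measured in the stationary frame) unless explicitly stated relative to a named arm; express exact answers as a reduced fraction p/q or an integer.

class = planetary set [G3 = 29+2·17 = 63; Willis about the carrier]
ring teeth: 29 + 2·17 = 63
29(ω_sun−ω_arm) = −63(ω_ring−ω_arm),  ω_ring = 0, ω_sun = 1
29(1−ω_arm) = −63(0−ω_arm)  ⇒  92·ω_arm = 29  ⇒  ω_arm = 29/92
ω_out/ω_in = 29/92

29/92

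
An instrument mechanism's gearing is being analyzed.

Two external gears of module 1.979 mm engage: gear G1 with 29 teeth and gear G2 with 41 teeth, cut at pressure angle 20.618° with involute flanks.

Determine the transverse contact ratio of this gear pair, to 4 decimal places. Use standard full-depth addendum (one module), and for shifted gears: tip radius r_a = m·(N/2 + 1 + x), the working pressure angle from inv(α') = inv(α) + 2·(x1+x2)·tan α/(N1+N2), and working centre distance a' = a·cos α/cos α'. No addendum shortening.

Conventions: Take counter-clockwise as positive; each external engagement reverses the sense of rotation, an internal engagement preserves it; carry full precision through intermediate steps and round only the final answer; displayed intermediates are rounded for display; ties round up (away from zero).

class = single-mesh tooth geometry [involute pair 29T × 41T, m = 1.979]
base radii: r_b1 = 26.857523, r_b2 = 37.970981
tip radii: r_a1 = 30.674500, r_a2 = 42.548500
no profile shift: α' = α, a' = a
action lengths: √(r_a1²−r_b1²) = 14.818853, √(r_a2²−r_b2²) = 19.198423
base pitch p_b = π·m·cos α = 5.818993
CR = (14.818853 + 19.198423 − 69.265000·sin 20.61800°)/5.818993 = 1.654341
contact ratio ≈ 1.6543

1.6543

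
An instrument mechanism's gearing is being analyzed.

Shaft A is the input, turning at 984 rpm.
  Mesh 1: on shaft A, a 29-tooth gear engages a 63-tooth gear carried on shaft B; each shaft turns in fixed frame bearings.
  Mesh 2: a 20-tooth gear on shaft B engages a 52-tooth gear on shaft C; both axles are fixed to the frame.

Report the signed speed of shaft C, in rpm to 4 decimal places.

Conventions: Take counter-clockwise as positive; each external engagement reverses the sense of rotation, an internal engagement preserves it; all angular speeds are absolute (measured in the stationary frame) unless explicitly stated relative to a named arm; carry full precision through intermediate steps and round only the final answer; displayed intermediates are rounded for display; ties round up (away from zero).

+174.2125 rpm

recognized (3 fixed axles, 2 meshes): fixed-axis compound train
mesh 1 [29T→63T]: ω = 984.0000×29/63 = 452.9524 rpm, sense flips to −
mesh 2 [20T→52T]: ω = 452.9524×20/52 = 174.2125 rpm, sense flips to +
signed output speed = +174.2125 rpm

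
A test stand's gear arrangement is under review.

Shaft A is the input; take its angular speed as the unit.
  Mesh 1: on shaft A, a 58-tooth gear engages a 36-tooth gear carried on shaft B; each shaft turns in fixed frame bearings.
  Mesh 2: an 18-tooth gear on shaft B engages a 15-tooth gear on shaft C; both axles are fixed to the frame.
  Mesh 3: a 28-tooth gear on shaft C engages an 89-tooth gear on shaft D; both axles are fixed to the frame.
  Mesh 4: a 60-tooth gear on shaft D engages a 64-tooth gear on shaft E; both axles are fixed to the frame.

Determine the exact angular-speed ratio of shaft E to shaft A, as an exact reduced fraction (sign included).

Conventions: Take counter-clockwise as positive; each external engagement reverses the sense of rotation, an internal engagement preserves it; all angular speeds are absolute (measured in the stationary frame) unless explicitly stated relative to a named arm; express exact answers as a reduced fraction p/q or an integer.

203/356

class = fixed-axis compound train [4 meshes; 4 ratios multiply, 4 sense flips]
mesh 1 [58T→36T]: running ratio 29/18, sense −
mesh 2 [18T→15T]: running ratio 29/15, sense +
mesh 3 [28T→89T]: running ratio 812/1335, sense −
mesh 4 [60T→64T]: running ratio 203/356, sense +
ω_out/ω_in = 203/356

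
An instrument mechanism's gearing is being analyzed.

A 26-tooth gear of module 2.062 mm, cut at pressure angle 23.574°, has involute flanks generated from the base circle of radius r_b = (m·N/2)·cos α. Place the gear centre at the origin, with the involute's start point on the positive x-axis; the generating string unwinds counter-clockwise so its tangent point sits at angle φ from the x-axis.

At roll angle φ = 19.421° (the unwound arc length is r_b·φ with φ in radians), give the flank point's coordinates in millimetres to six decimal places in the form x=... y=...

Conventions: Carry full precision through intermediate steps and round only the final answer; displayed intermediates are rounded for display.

recognized (one wheel, involute flank): single-mesh tooth geometry, m = 2.062, N = 26
pitch radius r_p = m·N/2 = 2.062·26/2 = 26.806000
base radius r_b = r_p·cos α = 26.806000·cos 23.574° = 24.568887
roll angle φ = 19.421° = 0.33896039 rad
x = r_b·(cos φ + φ·sin φ) = 25.940015
y = r_b·(sin φ − φ·cos φ) = 0.315292

x=25.940015 y=0.315292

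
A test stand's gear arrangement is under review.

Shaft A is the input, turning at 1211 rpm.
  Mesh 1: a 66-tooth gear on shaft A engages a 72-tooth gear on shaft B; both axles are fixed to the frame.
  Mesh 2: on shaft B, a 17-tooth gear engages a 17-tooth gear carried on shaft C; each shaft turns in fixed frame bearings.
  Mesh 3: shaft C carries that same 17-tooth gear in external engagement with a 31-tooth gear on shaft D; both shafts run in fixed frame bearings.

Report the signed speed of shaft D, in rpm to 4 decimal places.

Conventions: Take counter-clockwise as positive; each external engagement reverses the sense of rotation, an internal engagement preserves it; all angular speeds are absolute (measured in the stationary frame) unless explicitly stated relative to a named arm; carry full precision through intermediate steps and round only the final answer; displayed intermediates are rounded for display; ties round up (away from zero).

topology: fixed-axis compound train — 3 meshes, A→D
mesh 1 [66T→72T]: ω = 1211.0000×66/72 = 1110.0833 rpm, sense flips to −
mesh 2 [17T→17T]: ω = 1110.0833×17/17 = 1110.0833 rpm, sense flips to +
mesh 3 [17T→31T]: ω = 1110.0833×17/31 = 608.7554 rpm, sense flips to −
signed output speed = -608.7554 rpm

-608.7554 rpm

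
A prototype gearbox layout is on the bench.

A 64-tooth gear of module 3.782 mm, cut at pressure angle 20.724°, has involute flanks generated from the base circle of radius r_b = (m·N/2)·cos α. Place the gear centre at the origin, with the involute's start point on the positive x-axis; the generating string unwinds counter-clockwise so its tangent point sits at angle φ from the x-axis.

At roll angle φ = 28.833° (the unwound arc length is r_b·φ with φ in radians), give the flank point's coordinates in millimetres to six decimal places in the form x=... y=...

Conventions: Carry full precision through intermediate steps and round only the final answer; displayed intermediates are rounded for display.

x=126.631132 y=4.687731

topology: single-mesh involute geometry — m = 3.782, N = 64
pitch radius r_p = m·N/2 = 3.782·64/2 = 121.024000
base radius r_b = r_p·cos α = 121.024000·cos 20.724° = 113.193249
roll angle φ = 28.833° = 0.50323078 rad
x = r_b·(cos φ + φ·sin φ) = 126.631132
y = r_b·(sin φ − φ·cos φ) = 4.687731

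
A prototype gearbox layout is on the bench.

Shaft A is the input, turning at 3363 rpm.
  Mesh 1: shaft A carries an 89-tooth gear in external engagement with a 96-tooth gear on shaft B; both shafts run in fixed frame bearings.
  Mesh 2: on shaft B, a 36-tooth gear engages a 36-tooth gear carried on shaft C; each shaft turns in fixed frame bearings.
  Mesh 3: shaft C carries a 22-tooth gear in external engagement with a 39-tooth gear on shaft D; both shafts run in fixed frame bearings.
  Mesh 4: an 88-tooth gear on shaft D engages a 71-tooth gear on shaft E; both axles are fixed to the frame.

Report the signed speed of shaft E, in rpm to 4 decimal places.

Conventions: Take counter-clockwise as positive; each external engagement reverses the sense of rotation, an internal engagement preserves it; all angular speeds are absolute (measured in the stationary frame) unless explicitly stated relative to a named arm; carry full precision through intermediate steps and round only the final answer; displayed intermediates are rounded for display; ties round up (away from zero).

class = fixed-axis compound train [4 meshes; 4 ratios multiply, 4 sense flips]
mesh 1 [89T→96T]: ω = 3363.0000×89/96 = 3117.7813 rpm, sense flips to −
mesh 2 [36T→36T]: ω = 3117.7813×36/36 = 3117.7813 rpm, sense flips to +
mesh 3 [22T→39T]: ω = 3117.7813×22/39 = 1758.7484 rpm, sense flips to −
mesh 4 [88T→71T]: ω = 1758.7484×88/71 = 2179.8572 rpm, sense flips to +
signed output speed = +2179.8572 rpm

+2179.8572 rpm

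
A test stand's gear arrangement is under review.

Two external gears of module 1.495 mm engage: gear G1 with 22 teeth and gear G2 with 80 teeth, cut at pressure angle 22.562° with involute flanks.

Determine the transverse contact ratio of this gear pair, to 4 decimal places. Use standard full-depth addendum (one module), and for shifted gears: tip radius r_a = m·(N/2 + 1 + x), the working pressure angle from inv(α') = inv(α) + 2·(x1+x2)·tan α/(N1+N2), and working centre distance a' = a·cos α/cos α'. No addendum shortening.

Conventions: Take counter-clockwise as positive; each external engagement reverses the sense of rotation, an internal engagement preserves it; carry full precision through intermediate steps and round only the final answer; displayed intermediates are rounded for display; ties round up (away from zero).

1.5898

class = single-mesh tooth geometry [involute pair 22T × 80T, m = 1.495]
base radii: r_b1 = 15.186380, r_b2 = 55.223200
tip radii: r_a1 = 17.940000, r_a2 = 61.295000
no profile shift: α' = α, a' = a
action lengths: √(r_a1²−r_b1²) = 9.550783, √(r_a2²−r_b2²) = 26.598405
base pitch p_b = π·m·cos α = 4.337220
CR = (9.550783 + 26.598405 − 76.245000·sin 22.56200°)/4.337220 = 1.589793
contact ratio ≈ 1.5898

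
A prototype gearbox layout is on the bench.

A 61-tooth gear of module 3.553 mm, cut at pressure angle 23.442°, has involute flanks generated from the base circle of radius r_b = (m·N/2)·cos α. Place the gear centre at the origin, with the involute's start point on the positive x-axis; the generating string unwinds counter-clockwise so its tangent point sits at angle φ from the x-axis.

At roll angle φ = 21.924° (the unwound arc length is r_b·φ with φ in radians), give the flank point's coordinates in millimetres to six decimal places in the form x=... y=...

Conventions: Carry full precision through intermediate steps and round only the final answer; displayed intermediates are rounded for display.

recognized (one wheel, involute flank): single-mesh tooth geometry, m = 3.553, N = 61
pitch radius r_p = m·N/2 = 3.553·61/2 = 108.366500
base radius r_b = r_p·cos α = 108.366500·cos 23.442° = 99.422282
roll angle φ = 21.924° = 0.38264599 rad
x = r_b·(cos φ + φ·sin φ) = 106.436615
y = r_b·(sin φ − φ·cos φ) = 1.829708

x=106.436615 y=1.829708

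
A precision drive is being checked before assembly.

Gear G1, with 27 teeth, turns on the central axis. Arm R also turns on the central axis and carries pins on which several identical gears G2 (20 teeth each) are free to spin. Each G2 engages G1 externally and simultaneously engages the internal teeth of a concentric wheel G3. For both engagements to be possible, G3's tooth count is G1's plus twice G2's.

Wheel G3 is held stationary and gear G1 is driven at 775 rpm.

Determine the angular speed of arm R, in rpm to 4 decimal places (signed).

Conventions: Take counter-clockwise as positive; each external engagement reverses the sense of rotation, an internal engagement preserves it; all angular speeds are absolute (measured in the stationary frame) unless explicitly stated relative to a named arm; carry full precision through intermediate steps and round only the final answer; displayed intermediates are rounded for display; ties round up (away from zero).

+222.6064 rpm

planetary set (27T centre, 20T on arm, 67T internal) — Willis relation
normalise by the input: solve with ω_sun = 1, then scale by 775 rpm
ring teeth: 27 + 2·20 = 67
27(ω_sun−ω_arm) = −67(ω_ring−ω_arm),  ω_ring = 0, ω_sun = 1
27(1−ω_arm) = −67(0−ω_arm)  ⇒  94·ω_arm = 27  ⇒  ω_arm = 27/94
scale: ω_arm = 27/94 × 775 rpm = +222.6064 rpm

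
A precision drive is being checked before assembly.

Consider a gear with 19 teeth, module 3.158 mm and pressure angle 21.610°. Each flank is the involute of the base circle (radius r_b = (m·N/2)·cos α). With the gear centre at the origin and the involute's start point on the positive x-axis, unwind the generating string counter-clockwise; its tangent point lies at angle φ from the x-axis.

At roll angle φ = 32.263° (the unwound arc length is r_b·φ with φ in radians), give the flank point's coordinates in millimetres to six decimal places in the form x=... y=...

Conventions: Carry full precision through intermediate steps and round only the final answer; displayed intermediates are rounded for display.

recognized (one wheel, involute flank): single-mesh tooth geometry, m = 3.158, N = 19
pitch radius r_p = m·N/2 = 3.158·19/2 = 30.001000
base radius r_b = r_p·cos α = 30.001000·cos 21.610° = 27.892296
roll angle φ = 32.263° = 0.56309558 rad
x = r_b·(cos φ + φ·sin φ) = 31.969892
y = r_b·(sin φ − φ·cos φ) = 1.607963

x=31.969892 y=1.607963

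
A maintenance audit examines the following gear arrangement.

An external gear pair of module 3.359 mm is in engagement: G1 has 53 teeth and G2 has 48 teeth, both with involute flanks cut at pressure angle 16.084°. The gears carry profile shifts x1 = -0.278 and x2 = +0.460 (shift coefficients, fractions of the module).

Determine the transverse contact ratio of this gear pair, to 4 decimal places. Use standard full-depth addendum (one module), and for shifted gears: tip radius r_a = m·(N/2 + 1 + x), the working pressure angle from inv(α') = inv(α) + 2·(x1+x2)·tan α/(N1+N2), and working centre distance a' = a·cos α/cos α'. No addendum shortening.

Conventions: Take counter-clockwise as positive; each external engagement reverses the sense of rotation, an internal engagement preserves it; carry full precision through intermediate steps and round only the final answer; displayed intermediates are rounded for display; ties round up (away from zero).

recognized (one external pair, fixed centres): single-mesh tooth geometry, m = 3.359, N1 = 53, N2 = 48
base radii: r_b1 = 85.529205, r_b2 = 77.460412
tip radii: r_a1 = 91.438698, r_a2 = 85.520140
inv(α') = inv(16.084°) + 2·(-0.278+0.460)·tan α/(53+48) = 0.00865306  ⇒  α' = 16.76887°
a' = a·cos α / cos α' = 169.6295·cos 16.084°/cos 16.76887° = 170.228341
action lengths: √(r_a1²−r_b1²) = 32.338685, √(r_a2²−r_b2²) = 36.243329
base pitch p_b = π·m·cos α = 10.139544
CR = (32.338685 + 36.243329 − 170.228341·sin 16.76887°)/10.139544 = 1.920121
contact ratio ≈ 1.9201

1.9201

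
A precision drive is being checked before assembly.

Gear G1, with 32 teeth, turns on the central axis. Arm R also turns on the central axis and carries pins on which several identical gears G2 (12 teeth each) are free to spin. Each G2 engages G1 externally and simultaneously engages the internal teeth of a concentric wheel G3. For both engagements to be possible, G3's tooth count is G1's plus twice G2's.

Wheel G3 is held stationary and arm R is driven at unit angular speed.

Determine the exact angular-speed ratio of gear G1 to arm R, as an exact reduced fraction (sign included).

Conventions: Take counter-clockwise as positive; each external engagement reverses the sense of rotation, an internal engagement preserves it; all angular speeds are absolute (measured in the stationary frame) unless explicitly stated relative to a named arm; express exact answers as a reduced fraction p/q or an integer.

class = planetary set [G3 = 32+2·12 = 56; Willis about the carrier]
ring teeth: 32 + 2·12 = 56
32(ω_sun−ω_arm) = −56(ω_ring−ω_arm),  ω_ring = 0, ω_arm = 1
ω_sun = 1 − (56/32)(0−1) = 11/4
ω_out/ω_in = 11/4

11/4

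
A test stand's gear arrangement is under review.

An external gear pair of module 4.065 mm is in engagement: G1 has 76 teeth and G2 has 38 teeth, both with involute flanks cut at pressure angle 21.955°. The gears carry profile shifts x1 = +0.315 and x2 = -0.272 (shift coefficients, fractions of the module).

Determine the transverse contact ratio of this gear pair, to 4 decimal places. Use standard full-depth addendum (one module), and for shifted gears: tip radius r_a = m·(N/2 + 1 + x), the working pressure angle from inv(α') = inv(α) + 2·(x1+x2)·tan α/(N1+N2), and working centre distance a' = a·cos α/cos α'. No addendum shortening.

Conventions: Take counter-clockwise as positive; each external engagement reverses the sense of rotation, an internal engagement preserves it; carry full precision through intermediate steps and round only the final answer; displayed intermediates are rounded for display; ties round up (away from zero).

single-mesh involute tooth geometry (76T engaging 38T at module 4.065)
base radii: r_b1 = 143.267493, r_b2 = 71.633747
tip radii: r_a1 = 159.815475, r_a2 = 80.194320
inv(α') = inv(21.955°) + 2·(+0.315-0.272)·tan α/(76+38) = 0.02022998  ⇒  α' = 22.06165°
a' = a·cos α / cos α' = 231.7050·cos 21.955°/cos 22.06165° = 231.879392
action lengths: √(r_a1²−r_b1²) = 70.819569, √(r_a2²−r_b2²) = 36.051842
base pitch p_b = π·m·cos α = 11.844424
CR = (70.819569 + 36.051842 − 231.879392·sin 22.06165°)/11.844424 = 1.669695
contact ratio ≈ 1.6697

1.6697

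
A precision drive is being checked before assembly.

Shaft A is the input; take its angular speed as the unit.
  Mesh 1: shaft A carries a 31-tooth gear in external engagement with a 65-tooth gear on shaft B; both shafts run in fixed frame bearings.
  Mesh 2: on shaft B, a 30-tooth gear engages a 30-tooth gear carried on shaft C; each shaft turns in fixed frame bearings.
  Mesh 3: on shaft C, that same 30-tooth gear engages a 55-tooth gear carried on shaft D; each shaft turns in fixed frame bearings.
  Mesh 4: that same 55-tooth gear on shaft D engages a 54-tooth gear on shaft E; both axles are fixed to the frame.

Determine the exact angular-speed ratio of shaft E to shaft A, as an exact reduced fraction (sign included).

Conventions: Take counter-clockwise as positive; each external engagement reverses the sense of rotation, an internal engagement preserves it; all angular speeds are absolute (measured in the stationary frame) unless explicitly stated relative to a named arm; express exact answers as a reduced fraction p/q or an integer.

31/117

class = fixed-axis compound train [4 meshes; 4 ratios multiply, 4 sense flips]
mesh 1 [31T→65T]: running ratio 31/65, sense −
mesh 2 [30T→30T]: running ratio 31/65, sense +
mesh 3 [30T→55T]: running ratio 186/715, sense −
mesh 4 [55T→54T]: running ratio 31/117, sense +
ω_out/ω_in = 31/117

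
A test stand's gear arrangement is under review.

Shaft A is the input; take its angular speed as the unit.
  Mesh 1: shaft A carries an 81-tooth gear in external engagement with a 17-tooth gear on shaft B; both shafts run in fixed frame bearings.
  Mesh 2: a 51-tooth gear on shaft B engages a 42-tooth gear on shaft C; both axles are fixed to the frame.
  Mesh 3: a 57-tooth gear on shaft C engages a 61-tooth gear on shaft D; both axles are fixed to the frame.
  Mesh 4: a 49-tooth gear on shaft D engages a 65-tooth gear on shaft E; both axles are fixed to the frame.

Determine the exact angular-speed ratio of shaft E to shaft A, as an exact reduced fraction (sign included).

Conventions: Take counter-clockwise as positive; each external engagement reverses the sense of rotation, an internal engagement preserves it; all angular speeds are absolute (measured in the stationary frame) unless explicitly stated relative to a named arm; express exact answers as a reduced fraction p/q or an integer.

32319/7930

class = fixed-axis compound train [4 meshes; 4 ratios multiply, 4 sense flips]
mesh 1 [81T→17T]: running ratio 81/17, sense −
mesh 2 [51T→42T]: running ratio 81/14, sense +
mesh 3 [57T→61T]: running ratio 4617/854, sense −
mesh 4 [49T→65T]: running ratio 32319/7930, sense +
ω_out/ω_in = 32319/7930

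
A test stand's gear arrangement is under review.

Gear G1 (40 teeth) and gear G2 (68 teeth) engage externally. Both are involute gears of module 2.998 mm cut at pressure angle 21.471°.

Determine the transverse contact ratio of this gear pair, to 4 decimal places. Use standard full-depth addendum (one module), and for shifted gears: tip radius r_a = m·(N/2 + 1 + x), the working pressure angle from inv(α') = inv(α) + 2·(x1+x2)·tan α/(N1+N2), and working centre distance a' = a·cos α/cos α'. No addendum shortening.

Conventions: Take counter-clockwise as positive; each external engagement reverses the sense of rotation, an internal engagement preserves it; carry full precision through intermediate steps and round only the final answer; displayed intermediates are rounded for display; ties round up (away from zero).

recognized (one external pair, fixed centres): single-mesh tooth geometry, m = 2.998, N1 = 40, N2 = 68
base radii: r_b1 = 55.798953, r_b2 = 94.858220
tip radii: r_a1 = 62.958000, r_a2 = 104.930000
no profile shift: α' = α, a' = a
action lengths: √(r_a1²−r_b1²) = 29.157960, √(r_a2²−r_b2²) = 44.857809
base pitch p_b = π·m·cos α = 8.764879
CR = (29.157960 + 44.857809 − 161.892000·sin 21.47100°)/8.764879 = 1.683811
contact ratio ≈ 1.6838

1.6838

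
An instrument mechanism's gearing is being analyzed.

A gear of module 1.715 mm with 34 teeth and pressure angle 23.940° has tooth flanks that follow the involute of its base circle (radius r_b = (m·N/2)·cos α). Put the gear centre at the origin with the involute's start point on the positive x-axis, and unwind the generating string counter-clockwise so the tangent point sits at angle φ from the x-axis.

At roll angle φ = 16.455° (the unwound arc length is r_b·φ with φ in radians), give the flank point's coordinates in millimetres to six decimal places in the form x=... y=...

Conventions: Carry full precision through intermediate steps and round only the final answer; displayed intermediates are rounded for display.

class = single-mesh tooth geometry [base-circle involute, m = 1.715, 34T]
pitch radius r_p = m·N/2 = 1.715·34/2 = 29.155000
base radius r_b = r_p·cos α = 29.155000·cos 23.940° = 26.646821
roll angle φ = 16.455° = 0.28719393 rad
x = r_b·(cos φ + φ·sin φ) = 27.723185
y = r_b·(sin φ − φ·cos φ) = 0.208672

x=27.723185 y=0.208672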